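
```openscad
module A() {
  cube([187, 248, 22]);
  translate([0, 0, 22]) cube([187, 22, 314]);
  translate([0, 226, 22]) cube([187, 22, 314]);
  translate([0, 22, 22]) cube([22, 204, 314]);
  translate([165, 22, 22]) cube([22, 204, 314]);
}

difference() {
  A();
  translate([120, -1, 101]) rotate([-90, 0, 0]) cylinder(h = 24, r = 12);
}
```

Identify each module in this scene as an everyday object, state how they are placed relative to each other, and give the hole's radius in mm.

A is an open box. The open box has a circular hole through its front wall. The hole's radius is 12 mm.

The subtracted cylinder has r = 12 mm.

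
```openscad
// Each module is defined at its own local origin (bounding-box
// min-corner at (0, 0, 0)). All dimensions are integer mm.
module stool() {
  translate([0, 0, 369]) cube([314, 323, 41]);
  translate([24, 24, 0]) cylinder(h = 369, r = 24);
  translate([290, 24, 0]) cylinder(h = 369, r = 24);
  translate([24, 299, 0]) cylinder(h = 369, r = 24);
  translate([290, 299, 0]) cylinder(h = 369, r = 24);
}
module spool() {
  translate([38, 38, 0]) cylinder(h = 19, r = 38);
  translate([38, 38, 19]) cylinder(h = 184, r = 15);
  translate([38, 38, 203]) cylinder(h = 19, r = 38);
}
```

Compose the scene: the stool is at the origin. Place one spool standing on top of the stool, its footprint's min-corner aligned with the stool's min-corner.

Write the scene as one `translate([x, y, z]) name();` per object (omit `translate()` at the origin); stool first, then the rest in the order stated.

stool();
translate([0, 0, 410]) spool();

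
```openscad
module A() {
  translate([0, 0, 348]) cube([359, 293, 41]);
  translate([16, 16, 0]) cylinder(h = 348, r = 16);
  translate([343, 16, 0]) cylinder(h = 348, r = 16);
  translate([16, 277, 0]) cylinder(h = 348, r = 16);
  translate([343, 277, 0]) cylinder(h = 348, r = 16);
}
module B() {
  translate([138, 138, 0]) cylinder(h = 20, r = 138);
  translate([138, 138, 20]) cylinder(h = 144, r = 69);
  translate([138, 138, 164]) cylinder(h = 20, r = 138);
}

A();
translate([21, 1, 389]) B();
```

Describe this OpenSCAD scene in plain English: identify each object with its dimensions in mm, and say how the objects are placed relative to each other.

A is a simple wooden stool: a rectangular seat 359 mm (x) by 293 mm (y), 41 mm thick, top face at z = 389 mm, on four round legs, each 32 mm in diameter. The legs rest on z = 0, each leg's axis is inset half a diameter from the nearest pair of seat edges (so the leg's bounding box is flush with the corner).

B is a spool: two coaxial disc flanges of radius 138 mm and thickness 20 mm, joined by a core cylinder of radius 69 mm and height 144 mm. The lower flange rests on z = 0 and the three cylinders share a vertical axis.

The spool is on top of the stool.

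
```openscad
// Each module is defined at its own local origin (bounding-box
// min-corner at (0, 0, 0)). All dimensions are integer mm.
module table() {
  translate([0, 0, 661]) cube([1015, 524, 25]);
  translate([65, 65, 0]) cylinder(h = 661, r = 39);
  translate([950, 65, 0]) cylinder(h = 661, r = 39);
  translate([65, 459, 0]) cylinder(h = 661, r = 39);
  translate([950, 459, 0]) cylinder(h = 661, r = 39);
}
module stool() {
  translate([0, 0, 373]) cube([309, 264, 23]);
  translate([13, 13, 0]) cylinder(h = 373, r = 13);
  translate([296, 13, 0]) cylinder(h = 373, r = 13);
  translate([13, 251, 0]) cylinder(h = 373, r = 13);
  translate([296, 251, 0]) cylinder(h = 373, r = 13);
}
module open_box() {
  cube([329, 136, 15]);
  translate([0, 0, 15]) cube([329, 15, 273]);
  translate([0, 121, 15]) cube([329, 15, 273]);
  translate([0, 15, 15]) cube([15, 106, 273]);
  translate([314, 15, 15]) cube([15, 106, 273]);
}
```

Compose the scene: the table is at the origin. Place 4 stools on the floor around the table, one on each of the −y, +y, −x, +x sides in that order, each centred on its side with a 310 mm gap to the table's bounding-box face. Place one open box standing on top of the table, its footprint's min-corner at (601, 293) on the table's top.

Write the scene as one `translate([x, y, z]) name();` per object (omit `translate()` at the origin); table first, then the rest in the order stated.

table();
translate([353, -574, 0]) stool();
translate([353, 834, 0]) stool();
translate([-619, 130, 0]) stool();
translate([1325, 130, 0]) stool();
translate([601, 293, 686]) open_box();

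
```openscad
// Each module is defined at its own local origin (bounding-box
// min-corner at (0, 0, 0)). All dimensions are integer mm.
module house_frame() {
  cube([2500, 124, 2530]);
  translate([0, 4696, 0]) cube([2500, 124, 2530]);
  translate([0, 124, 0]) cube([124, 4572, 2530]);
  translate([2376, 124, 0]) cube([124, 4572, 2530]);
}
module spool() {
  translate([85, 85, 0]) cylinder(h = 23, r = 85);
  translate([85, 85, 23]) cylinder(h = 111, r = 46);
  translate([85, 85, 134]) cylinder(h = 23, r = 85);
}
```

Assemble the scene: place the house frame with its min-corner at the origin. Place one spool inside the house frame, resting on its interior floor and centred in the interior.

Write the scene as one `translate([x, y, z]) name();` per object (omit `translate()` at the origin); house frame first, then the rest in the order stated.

house_frame();
translate([1165, 2325, 0]) spool();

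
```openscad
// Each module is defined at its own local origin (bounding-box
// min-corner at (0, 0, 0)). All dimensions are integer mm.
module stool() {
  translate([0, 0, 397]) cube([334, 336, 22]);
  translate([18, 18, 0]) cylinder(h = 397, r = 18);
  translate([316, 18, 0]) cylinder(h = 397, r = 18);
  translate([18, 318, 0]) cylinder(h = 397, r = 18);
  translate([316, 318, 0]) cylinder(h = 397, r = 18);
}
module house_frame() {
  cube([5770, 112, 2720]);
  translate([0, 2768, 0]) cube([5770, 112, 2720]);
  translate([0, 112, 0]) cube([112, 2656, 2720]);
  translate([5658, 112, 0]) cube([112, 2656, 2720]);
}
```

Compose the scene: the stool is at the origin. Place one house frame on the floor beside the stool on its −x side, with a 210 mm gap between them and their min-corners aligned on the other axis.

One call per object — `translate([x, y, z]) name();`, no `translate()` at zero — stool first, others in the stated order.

stool();
translate([-5980, 0, 0]) house_frame();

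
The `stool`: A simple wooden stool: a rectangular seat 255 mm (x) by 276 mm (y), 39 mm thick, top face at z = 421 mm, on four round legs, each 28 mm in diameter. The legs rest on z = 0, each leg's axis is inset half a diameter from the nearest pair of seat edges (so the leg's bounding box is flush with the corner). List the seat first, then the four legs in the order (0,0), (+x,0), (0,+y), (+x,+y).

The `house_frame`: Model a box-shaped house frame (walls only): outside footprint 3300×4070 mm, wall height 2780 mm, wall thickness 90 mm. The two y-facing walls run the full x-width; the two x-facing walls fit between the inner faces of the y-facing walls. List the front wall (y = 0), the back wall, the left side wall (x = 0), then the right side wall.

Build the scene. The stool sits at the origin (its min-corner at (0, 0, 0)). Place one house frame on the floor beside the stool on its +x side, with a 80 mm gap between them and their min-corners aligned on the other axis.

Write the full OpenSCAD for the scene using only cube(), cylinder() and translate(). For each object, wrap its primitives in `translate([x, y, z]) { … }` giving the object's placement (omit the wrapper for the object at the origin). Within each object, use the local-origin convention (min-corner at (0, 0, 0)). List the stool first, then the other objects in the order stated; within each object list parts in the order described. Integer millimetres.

translate([0, 0, 382]) cube([255, 276, 39]);
translate([14, 14, 0]) cylinder(h = 382, r = 14);
translate([241, 14, 0]) cylinder(h = 382, r = 14);
translate([14, 262, 0]) cylinder(h = 382, r = 14);
translate([241, 262, 0]) cylinder(h = 382, r = 14);
translate([335, 0, 0]) {
  cube([3300, 90, 2780]);
  translate([0, 3980, 0]) cube([3300, 90, 2780]);
  translate([0, 90, 0]) cube([90, 3890, 2780]);
  translate([3210, 90, 0]) cube([90, 3890, 2780]);
}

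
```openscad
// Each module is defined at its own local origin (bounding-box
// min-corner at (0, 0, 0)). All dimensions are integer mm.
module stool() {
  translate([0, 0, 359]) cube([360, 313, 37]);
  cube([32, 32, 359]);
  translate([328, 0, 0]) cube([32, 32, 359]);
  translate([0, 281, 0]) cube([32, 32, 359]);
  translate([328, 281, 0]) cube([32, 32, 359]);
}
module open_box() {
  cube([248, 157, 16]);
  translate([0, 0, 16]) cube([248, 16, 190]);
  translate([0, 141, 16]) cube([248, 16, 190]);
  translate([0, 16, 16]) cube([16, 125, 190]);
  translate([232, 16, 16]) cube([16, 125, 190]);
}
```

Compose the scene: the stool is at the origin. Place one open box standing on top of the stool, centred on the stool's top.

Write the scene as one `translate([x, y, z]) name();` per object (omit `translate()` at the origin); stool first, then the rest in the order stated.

stool();
translate([56, 78, 396]) open_box();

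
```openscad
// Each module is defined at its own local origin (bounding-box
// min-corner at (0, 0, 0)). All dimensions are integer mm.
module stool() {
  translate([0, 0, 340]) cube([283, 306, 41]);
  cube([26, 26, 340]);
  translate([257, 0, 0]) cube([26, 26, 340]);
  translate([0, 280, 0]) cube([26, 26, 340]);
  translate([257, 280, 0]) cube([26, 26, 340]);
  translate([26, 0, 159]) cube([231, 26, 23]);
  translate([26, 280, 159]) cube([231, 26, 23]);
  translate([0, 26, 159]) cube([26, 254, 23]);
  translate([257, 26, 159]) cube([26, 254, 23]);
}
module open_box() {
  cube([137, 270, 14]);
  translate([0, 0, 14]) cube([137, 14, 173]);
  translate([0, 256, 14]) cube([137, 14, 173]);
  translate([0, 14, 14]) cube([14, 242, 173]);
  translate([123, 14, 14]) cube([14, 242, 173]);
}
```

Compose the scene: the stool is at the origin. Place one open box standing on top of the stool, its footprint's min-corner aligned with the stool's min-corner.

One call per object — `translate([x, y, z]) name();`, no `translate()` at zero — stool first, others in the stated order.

stool();
translate([0, 0, 381]) open_box();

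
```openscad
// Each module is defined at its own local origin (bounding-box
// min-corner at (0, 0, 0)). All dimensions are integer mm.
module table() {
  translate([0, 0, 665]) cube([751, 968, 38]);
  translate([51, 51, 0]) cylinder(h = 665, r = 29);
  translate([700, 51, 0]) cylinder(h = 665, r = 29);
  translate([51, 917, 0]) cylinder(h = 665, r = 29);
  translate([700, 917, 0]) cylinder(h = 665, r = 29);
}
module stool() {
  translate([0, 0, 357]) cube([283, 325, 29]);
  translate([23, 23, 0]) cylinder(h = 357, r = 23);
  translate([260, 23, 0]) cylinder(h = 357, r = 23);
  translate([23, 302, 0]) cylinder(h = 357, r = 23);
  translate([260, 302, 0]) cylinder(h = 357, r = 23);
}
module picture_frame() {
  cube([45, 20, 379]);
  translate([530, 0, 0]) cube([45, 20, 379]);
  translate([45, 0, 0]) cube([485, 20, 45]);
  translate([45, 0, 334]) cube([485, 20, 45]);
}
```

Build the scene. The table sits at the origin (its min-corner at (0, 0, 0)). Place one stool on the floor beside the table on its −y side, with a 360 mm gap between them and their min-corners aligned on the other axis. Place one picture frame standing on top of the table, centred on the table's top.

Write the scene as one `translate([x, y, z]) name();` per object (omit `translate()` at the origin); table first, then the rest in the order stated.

table();
translate([0, -685, 0]) stool();
translate([88, 474, 703]) picture_frame();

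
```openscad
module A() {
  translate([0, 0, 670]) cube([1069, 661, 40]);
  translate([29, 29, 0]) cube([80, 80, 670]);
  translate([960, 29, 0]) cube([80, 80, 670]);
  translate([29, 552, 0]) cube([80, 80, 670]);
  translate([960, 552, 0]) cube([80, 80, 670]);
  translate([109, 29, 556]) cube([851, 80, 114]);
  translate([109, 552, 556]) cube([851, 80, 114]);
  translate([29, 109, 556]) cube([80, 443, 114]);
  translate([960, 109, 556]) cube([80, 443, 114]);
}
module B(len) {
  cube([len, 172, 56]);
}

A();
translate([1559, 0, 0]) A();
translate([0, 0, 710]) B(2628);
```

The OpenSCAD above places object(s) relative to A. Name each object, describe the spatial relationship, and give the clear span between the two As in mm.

Second table starts at x = 1559; first ends at x = 1069; clear span = 1559 − 1069 = 490 mm.

A is a table. B is a beam. A beam spans the tops of two tables. The clear span between the two tables is 490 mm.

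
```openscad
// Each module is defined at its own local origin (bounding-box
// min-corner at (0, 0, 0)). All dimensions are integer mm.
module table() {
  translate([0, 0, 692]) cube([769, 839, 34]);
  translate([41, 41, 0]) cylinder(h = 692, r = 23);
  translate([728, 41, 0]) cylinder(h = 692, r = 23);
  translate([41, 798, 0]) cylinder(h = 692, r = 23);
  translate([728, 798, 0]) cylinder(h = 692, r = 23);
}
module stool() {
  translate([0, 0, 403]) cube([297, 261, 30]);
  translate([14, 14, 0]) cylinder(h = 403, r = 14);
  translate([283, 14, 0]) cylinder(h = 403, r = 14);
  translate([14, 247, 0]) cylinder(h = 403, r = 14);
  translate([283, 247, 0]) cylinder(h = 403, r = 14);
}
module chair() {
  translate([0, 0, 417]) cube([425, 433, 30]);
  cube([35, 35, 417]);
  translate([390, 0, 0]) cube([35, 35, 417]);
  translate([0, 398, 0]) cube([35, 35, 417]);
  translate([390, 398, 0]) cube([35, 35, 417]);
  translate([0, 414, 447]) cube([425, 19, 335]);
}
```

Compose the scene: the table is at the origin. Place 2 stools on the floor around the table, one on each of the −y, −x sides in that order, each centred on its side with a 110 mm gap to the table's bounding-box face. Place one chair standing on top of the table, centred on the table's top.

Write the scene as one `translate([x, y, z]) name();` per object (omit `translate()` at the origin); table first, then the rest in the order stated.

table();
translate([236, -371, 0]) stool();
translate([-407, 289, 0]) stool();
translate([172, 203, 726]) chair();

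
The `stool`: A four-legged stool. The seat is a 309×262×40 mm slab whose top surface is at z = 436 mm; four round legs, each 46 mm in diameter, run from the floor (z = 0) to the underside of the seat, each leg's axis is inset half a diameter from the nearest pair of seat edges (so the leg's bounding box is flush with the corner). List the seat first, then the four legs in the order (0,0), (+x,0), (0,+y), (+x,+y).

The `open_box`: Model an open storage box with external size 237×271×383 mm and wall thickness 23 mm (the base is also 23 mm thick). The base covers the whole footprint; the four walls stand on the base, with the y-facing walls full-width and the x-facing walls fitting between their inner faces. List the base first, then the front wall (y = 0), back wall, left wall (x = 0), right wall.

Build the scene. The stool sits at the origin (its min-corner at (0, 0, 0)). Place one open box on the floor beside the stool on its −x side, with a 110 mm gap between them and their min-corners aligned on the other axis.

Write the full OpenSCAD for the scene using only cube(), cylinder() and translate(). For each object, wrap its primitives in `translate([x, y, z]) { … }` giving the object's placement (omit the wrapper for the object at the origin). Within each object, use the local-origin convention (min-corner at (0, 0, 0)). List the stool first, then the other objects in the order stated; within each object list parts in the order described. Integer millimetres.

translate([0, 0, 396]) cube([309, 262, 40]);
translate([23, 23, 0]) cylinder(h = 396, r = 23);
translate([286, 23, 0]) cylinder(h = 396, r = 23);
translate([23, 239, 0]) cylinder(h = 396, r = 23);
translate([286, 239, 0]) cylinder(h = 396, r = 23);
translate([-347, 0, 0]) {
  cube([237, 271, 23]);
  translate([0, 0, 23]) cube([237, 23, 360]);
  translate([0, 248, 23]) cube([237, 23, 360]);
  translate([0, 23, 23]) cube([23, 225, 360]);
  translate([214, 23, 23]) cube([23, 225, 360]);
}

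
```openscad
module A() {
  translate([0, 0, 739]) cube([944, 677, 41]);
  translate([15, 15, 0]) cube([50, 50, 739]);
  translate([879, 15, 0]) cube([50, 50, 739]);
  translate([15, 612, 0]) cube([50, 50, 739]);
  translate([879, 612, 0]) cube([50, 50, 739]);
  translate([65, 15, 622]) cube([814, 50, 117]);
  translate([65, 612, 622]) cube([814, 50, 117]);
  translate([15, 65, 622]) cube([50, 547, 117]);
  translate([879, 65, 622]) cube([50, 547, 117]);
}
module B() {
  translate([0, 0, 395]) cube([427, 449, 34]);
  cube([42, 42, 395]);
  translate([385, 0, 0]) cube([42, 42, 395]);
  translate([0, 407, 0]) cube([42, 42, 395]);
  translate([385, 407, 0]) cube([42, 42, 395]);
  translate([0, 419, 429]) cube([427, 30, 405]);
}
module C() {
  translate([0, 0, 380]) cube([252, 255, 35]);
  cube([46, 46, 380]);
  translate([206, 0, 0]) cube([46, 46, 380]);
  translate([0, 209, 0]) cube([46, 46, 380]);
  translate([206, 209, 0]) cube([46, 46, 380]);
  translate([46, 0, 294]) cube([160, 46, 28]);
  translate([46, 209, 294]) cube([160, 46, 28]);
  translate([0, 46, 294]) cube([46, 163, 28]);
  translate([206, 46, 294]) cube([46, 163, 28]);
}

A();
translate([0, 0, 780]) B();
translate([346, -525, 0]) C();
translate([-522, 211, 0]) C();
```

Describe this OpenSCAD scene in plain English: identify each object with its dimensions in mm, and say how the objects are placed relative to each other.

A is a rectangular dining table. The top is 944×677×41 mm with its upper surface at z = 780 mm. It stands on four 50×50 mm square legs, each inset 15 mm from the nearest pair of top edges, running from the floor to the underside of the top. Four apron rails, 50 mm thick and 117 mm tall, run between adjacent legs with their top edges flush with the underside of the top and their outer faces flush with the legs' outer faces.

B is a chair: 427×449 mm seat, 34 mm thick, top at z = 429 mm, on four 42 mm square corner legs flush with the seat edges. A 30 mm thick backrest slab spans the full seat width, extending 405 mm above the seat top, its back face flush with the seat's +y edge.

C is a four-legged stool. The seat is 252×255 mm, 35 mm thick, top at z = 415 mm. It stands on four square legs, each 46×46 mm in cross-section, from z = 0 to the seat underside, each flush with a corner of the seat. Four stretchers, 46 mm wide and 28 mm tall, connect adjacent legs with their undersides at z = 294 mm, each running between the inner faces of the legs it joins and aligned with the legs' outer faces on the other axis.

The chair is on top of the table. Two stools sit around the table at the −y, −x sides.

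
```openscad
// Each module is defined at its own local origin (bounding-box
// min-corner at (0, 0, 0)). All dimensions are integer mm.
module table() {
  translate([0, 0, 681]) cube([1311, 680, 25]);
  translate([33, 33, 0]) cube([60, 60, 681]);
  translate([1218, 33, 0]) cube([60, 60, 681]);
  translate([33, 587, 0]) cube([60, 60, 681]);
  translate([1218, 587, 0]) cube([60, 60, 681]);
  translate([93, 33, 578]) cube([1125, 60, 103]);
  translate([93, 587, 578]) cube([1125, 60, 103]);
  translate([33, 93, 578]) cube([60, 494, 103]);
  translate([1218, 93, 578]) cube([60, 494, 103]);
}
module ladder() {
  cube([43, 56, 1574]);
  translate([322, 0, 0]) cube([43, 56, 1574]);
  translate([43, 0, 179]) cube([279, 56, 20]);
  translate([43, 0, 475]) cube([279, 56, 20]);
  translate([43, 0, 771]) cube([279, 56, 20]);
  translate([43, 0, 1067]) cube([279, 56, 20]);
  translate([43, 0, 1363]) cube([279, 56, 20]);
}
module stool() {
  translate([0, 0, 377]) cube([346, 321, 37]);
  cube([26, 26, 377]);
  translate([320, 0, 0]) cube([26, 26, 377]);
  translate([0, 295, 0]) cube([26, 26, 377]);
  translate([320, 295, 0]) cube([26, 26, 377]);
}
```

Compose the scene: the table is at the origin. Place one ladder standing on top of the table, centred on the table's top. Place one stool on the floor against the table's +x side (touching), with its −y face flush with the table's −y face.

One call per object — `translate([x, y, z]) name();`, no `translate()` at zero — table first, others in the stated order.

table();
translate([473, 312, 706]) ladder();
translate([1311, 0, 0]) stool();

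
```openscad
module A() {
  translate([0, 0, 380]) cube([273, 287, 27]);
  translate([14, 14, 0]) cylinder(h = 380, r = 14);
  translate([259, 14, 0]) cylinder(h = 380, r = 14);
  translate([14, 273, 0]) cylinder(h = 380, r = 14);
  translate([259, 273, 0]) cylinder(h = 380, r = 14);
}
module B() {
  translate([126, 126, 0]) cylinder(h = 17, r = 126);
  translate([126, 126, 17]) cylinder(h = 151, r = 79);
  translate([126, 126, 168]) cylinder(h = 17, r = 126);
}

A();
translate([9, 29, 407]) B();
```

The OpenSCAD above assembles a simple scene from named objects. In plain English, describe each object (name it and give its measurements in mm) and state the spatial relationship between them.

A is a four-legged stool. The seat is a 273×287×27 mm slab whose top surface is at z = 407 mm; four round legs, each 28 mm in diameter, run from the floor (z = 0) to the underside of the seat, each leg's axis is inset half a diameter from the nearest pair of seat edges (so the leg's bounding box is flush with the corner).

B is a spool: two coaxial disc flanges of radius 126 mm and thickness 17 mm, joined by a core cylinder of radius 79 mm and height 151 mm. The lower flange rests on z = 0 and the three cylinders share a vertical axis.

The spool is on top of the stool.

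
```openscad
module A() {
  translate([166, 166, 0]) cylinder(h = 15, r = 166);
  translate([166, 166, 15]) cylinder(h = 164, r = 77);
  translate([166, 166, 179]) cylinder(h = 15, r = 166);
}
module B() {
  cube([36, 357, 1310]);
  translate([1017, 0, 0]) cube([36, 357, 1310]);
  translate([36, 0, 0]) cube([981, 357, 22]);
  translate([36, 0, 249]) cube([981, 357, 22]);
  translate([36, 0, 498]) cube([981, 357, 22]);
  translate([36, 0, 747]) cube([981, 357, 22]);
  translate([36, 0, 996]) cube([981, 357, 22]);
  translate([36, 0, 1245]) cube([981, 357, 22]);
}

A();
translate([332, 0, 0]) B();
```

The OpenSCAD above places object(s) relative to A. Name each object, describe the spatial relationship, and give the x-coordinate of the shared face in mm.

The spool's +x face and the bookshelf's −x face are both at x = 332 mm.

A is a spool. B is a bookshelf. The bookshelf is against the spool's +x side, with their −y faces flush. The x-coordinate of the shared face is 332 mm.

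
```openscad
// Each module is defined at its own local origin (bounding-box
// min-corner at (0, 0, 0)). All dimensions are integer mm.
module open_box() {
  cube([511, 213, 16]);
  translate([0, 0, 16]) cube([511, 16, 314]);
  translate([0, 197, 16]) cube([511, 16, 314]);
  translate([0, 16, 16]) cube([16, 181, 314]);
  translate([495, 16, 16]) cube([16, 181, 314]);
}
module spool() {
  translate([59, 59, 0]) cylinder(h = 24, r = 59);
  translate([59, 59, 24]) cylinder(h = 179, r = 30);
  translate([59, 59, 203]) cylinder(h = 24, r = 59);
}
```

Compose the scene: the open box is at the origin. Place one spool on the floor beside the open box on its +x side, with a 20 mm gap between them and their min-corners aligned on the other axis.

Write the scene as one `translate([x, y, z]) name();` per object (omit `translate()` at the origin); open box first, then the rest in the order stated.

open_box();
translate([531, 0, 0]) spool();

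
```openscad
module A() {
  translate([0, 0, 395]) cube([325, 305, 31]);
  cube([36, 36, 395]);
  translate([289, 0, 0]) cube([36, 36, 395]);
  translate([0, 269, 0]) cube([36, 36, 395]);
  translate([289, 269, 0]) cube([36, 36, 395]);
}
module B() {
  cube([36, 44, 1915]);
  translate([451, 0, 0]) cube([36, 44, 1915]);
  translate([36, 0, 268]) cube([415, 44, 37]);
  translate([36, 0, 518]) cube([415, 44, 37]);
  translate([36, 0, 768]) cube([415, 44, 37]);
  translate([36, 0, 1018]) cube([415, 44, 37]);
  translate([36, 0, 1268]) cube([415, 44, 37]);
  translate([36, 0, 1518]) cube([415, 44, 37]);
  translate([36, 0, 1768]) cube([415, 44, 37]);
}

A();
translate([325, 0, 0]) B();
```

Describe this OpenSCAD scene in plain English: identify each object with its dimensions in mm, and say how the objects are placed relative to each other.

A is a four-legged stool. The seat is 325×305 mm, 31 mm thick, top at z = 426 mm. It stands on four square legs, each 36×36 mm in cross-section, from z = 0 to the seat underside, each flush with a corner of the seat.

B is a straight ladder. Two 36×44 mm vertical rails, 1915 mm tall, stand 487 mm apart (outside-to-outside) with their front faces coplanar on the −y side. 7 rungs, each 44 mm deep and 37 mm tall, span between the inner faces of the rails, front faces flush with the rails. The lowest rung's underside is at z = 268 mm and rungs are spaced 250 mm apart (underside to underside).

The ladder is against the stool's +x side, with their −y faces flush.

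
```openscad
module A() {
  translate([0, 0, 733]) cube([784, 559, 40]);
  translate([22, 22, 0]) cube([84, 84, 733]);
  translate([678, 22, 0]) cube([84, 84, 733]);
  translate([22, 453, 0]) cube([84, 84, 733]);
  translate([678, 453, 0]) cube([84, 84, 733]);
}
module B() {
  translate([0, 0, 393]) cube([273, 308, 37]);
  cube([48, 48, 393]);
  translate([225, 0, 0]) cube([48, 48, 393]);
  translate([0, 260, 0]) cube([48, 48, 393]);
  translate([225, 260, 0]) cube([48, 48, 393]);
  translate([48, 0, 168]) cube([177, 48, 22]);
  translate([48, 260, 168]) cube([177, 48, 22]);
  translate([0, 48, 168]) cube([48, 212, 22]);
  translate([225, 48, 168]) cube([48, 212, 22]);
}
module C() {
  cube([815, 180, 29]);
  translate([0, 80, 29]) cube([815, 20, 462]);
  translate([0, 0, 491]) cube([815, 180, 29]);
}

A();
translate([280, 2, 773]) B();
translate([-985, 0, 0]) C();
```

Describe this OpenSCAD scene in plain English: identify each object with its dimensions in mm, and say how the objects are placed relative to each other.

A is a rectangular dining table. The top is 784×559×40 mm with its upper surface at z = 773 mm. It stands on four 84×84 mm square legs, each inset 22 mm from the nearest pair of top edges, running from the floor to the underside of the top.

B is a four-legged stool. The seat is 273×308 mm, 37 mm thick, top at z = 430 mm. It stands on four square legs, each 48×48 mm in cross-section, from z = 0 to the seat underside, each flush with a corner of the seat. Four stretchers, 48 mm wide and 22 mm tall, connect adjacent legs with their undersides at z = 168 mm, each running between the inner faces of the legs it joins and aligned with the legs' outer faces on the other axis.

C is an I-beam lying along x, 815 mm long. Overall section height 520 mm. Two flanges 180 mm wide (y) and 29 mm thick, one on the floor and one at the top; a web 20 mm thick runs between them, centred on the flange width.

The stool is on top of the table. The I-beam is on the floor beside the table on its −x side.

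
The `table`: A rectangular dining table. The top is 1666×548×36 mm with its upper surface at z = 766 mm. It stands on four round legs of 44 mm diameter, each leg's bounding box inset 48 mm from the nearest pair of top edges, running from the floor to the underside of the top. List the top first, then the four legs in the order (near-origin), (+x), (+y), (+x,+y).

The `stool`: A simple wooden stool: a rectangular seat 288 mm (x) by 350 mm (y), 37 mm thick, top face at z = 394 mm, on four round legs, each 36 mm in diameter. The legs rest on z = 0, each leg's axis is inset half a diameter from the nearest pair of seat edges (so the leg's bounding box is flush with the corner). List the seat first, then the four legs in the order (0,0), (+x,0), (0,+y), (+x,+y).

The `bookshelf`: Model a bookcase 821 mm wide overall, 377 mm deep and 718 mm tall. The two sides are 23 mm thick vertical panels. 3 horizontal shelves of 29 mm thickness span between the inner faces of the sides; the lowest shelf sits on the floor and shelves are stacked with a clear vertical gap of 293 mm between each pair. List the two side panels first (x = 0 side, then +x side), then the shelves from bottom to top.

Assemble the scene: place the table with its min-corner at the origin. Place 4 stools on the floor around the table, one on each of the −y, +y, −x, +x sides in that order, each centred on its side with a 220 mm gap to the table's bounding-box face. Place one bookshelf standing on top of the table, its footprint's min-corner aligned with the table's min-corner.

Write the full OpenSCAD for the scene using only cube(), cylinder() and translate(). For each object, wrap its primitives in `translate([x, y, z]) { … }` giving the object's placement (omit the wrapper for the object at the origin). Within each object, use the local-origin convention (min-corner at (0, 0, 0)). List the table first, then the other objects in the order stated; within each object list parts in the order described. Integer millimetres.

translate([0, 0, 730]) cube([1666, 548, 36]);
translate([70, 70, 0]) cylinder(h = 730, r = 22);
translate([1596, 70, 0]) cylinder(h = 730, r = 22);
translate([70, 478, 0]) cylinder(h = 730, r = 22);
translate([1596, 478, 0]) cylinder(h = 730, r = 22);
translate([689, -570, 0]) {
  translate([0, 0, 357]) cube([288, 350, 37]);
  translate([18, 18, 0]) cylinder(h = 357, r = 18);
  translate([270, 18, 0]) cylinder(h = 357, r = 18);
  translate([18, 332, 0]) cylinder(h = 357, r = 18);
  translate([270, 332, 0]) cylinder(h = 357, r = 18);
}
translate([689, 768, 0]) {
  translate([0, 0, 357]) cube([288, 350, 37]);
  translate([18, 18, 0]) cylinder(h = 357, r = 18);
  translate([270, 18, 0]) cylinder(h = 357, r = 18);
  translate([18, 332, 0]) cylinder(h = 357, r = 18);
  translate([270, 332, 0]) cylinder(h = 357, r = 18);
}
translate([-508, 99, 0]) {
  translate([0, 0, 357]) cube([288, 350, 37]);
  translate([18, 18, 0]) cylinder(h = 357, r = 18);
  translate([270, 18, 0]) cylinder(h = 357, r = 18);
  translate([18, 332, 0]) cylinder(h = 357, r = 18);
  translate([270, 332, 0]) cylinder(h = 357, r = 18);
}
translate([1886, 99, 0]) {
  translate([0, 0, 357]) cube([288, 350, 37]);
  translate([18, 18, 0]) cylinder(h = 357, r = 18);
  translate([270, 18, 0]) cylinder(h = 357, r = 18);
  translate([18, 332, 0]) cylinder(h = 357, r = 18);
  translate([270, 332, 0]) cylinder(h = 357, r = 18);
}
translate([0, 0, 766]) {
  cube([23, 377, 718]);
  translate([798, 0, 0]) cube([23, 377, 718]);
  translate([23, 0, 0]) cube([775, 377, 29]);
  translate([23, 0, 322]) cube([775, 377, 29]);
  translate([23, 0, 644]) cube([775, 377, 29]);
}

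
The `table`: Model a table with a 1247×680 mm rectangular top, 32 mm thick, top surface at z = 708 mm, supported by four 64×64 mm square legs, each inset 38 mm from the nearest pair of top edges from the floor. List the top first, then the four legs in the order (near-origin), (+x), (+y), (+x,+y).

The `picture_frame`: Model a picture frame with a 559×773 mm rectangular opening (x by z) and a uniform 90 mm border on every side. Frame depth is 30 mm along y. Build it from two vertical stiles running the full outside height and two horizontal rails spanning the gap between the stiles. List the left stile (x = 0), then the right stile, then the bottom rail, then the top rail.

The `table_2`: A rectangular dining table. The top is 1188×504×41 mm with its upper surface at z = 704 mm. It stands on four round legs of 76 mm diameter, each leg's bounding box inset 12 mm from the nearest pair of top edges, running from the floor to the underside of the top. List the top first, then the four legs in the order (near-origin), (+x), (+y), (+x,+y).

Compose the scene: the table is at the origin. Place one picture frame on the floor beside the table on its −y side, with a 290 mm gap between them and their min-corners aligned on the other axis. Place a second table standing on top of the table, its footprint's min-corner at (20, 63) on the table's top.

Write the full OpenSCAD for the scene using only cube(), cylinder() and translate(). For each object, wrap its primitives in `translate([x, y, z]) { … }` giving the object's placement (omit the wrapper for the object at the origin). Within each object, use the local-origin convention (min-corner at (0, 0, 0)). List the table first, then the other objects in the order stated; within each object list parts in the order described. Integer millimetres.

translate([0, 0, 676]) cube([1247, 680, 32]);
translate([38, 38, 0]) cube([64, 64, 676]);
translate([1145, 38, 0]) cube([64, 64, 676]);
translate([38, 578, 0]) cube([64, 64, 676]);
translate([1145, 578, 0]) cube([64, 64, 676]);
translate([0, -320, 0]) {
  cube([90, 30, 953]);
  translate([649, 0, 0]) cube([90, 30, 953]);
  translate([90, 0, 0]) cube([559, 30, 90]);
  translate([90, 0, 863]) cube([559, 30, 90]);
}
translate([20, 63, 708]) {
  translate([0, 0, 663]) cube([1188, 504, 41]);
  translate([50, 50, 0]) cylinder(h = 663, r = 38);
  translate([1138, 50, 0]) cylinder(h = 663, r = 38);
  translate([50, 454, 0]) cylinder(h = 663, r = 38);
  translate([1138, 454, 0]) cylinder(h = 663, r = 38);
}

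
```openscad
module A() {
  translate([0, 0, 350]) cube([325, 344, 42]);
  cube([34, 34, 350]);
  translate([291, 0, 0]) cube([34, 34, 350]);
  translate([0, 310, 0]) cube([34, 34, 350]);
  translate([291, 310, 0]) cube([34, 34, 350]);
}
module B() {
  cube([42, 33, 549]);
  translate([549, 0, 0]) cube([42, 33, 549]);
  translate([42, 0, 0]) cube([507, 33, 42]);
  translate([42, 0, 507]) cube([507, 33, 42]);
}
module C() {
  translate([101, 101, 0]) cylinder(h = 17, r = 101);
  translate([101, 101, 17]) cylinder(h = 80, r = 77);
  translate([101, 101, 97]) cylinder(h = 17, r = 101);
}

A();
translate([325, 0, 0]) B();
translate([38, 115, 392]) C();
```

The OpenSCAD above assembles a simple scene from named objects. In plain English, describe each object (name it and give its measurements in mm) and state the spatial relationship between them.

A is a four-legged stool. The seat is a 325×344×42 mm slab whose top surface is at z = 392 mm; four square legs, each 34×34 mm in cross-section, run from the floor (z = 0) to the underside of the seat, each flush with a corner of the seat.

B is a picture frame with a 507×465 mm rectangular opening (x by z) and a uniform 42 mm border on every side. Frame depth is 33 mm along y. It is built from two vertical stiles running the full outside height and two horizontal rails spanning the gap between the stiles.

C is a spool: two coaxial disc flanges of radius 101 mm and thickness 17 mm, joined by a core cylinder of radius 77 mm and height 80 mm. The lower flange rests on z = 0 and the three cylinders share a vertical axis.

The picture frame is against the stool's +x side, with their −y faces flush. The spool is on top of the stool.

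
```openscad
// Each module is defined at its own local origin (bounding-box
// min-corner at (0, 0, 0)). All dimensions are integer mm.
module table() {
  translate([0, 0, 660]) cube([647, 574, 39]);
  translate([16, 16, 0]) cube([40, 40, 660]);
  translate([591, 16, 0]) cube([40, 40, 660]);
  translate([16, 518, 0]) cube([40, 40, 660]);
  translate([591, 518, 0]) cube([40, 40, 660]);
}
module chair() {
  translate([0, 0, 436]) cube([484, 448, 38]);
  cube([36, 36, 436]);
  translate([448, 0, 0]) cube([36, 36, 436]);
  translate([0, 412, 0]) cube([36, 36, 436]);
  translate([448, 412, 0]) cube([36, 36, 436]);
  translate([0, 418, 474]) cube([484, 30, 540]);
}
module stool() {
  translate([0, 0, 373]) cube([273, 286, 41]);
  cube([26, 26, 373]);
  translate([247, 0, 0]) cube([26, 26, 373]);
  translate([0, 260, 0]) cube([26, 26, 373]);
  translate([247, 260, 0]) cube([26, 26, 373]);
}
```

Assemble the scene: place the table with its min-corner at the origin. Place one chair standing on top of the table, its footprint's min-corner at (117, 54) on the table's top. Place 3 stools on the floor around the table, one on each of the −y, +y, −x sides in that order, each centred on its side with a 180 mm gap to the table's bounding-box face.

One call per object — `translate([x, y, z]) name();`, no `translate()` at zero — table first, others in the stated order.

table();
translate([117, 54, 699]) chair();
translate([187, -466, 0]) stool();
translate([187, 754, 0]) stool();
translate([-453, 144, 0]) stool();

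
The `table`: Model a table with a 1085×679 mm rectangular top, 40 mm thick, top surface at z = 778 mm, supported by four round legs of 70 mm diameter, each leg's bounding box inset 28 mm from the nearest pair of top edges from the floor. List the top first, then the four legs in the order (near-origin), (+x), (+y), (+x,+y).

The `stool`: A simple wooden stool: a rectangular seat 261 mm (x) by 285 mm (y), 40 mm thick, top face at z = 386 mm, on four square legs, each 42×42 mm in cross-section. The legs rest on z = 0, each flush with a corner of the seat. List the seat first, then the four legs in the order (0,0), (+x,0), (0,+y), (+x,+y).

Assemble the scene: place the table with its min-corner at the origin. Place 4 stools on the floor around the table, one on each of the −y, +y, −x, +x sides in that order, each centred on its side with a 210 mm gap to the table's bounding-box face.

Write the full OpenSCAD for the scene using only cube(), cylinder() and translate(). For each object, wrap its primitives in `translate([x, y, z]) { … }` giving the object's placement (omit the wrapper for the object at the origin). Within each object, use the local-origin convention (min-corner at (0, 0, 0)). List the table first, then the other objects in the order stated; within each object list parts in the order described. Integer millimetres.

translate([0, 0, 738]) cube([1085, 679, 40]);
translate([63, 63, 0]) cylinder(h = 738, r = 35);
translate([1022, 63, 0]) cylinder(h = 738, r = 35);
translate([63, 616, 0]) cylinder(h = 738, r = 35);
translate([1022, 616, 0]) cylinder(h = 738, r = 35);
translate([412, -495, 0]) {
  translate([0, 0, 346]) cube([261, 285, 40]);
  cube([42, 42, 346]);
  translate([219, 0, 0]) cube([42, 42, 346]);
  translate([0, 243, 0]) cube([42, 42, 346]);
  translate([219, 243, 0]) cube([42, 42, 346]);
}
translate([412, 889, 0]) {
  translate([0, 0, 346]) cube([261, 285, 40]);
  cube([42, 42, 346]);
  translate([219, 0, 0]) cube([42, 42, 346]);
  translate([0, 243, 0]) cube([42, 42, 346]);
  translate([219, 243, 0]) cube([42, 42, 346]);
}
translate([-471, 197, 0]) {
  translate([0, 0, 346]) cube([261, 285, 40]);
  cube([42, 42, 346]);
  translate([219, 0, 0]) cube([42, 42, 346]);
  translate([0, 243, 0]) cube([42, 42, 346]);
  translate([219, 243, 0]) cube([42, 42, 346]);
}
translate([1295, 197, 0]) {
  translate([0, 0, 346]) cube([261, 285, 40]);
  cube([42, 42, 346]);
  translate([219, 0, 0]) cube([42, 42, 346]);
  translate([0, 243, 0]) cube([42, 42, 346]);
  translate([219, 243, 0]) cube([42, 42, 346]);
}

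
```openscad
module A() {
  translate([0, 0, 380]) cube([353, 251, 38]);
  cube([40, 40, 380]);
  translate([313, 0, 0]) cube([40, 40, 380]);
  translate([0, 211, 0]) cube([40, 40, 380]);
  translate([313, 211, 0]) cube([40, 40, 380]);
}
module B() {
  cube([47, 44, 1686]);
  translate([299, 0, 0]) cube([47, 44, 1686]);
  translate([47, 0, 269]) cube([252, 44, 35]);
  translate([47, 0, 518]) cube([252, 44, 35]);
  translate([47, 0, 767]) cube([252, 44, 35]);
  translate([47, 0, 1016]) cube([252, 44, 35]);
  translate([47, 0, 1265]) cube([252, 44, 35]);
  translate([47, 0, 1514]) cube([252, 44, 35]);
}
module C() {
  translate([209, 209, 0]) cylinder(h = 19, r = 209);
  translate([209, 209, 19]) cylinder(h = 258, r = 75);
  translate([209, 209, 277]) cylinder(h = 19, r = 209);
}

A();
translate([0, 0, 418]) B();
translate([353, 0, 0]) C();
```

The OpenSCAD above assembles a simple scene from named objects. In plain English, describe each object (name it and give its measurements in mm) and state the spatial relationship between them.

A is a four-legged stool. The seat is a 353×251×38 mm slab whose top surface is at z = 418 mm; four square legs, each 40×40 mm in cross-section, run from the floor (z = 0) to the underside of the seat, each flush with a corner of the seat.

B is a wooden ladder with two side rails of 47×44 mm section and 1686 mm height, set 346 mm apart overall. Between them run 6 rectangular rungs (44 mm deep, 35 mm thick), front faces flush with the rails' −y face. The bottom of the first rung is 269 mm above the floor and each subsequent rung is 249 mm higher than the one below.

C is a spool: two coaxial disc flanges of radius 209 mm and thickness 19 mm, joined by a core cylinder of radius 75 mm and height 258 mm. The lower flange rests on z = 0 and the three cylinders share a vertical axis.

The ladder is on top of the stool. The spool is against the stool's +x side, with their −y faces flush.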